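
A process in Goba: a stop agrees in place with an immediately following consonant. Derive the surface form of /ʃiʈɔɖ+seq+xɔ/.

[ʃiʈɔdsekxɔ]

The rule targets /ɖ/ (voiced retroflex stop), which sits before the trigger /s/ (alveolar).
Changing only its place to alveolar gives [d] — the voiced alveolar stop.
The same rule applies at the second boundary: /q/ → [k] next to /x/.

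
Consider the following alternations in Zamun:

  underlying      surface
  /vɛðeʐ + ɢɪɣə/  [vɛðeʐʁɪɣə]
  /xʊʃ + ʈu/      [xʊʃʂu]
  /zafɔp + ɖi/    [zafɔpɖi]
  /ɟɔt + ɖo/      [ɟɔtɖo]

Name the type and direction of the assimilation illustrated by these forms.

Comparing underlying and surface forms, /ɢ/ → [ʁ] is the alternation; the neighbouring /ʐ/ is constant.
/ɢ/ is a stop while /ʐ/ is a fricative; the output [ʁ] is a fricative, matching the trigger — so the feature that spreads is manner.
Place and voice are unchanged, so the assimilation is partial, not total.
Checking the remaining alternation: /ʈ/ → [ʂ] after /ʃ/ (stop → fricative, matching a fricative) — only manner changes, and always toward the preceding segment.
No alternation appears in [zafɔpɖi], [ɟɔtɖo]: there the adjacent consonants already agree in manner (/ɖ/ and /p/ are both stops; /ɖ/ and /t/ are both stops), so these forms are consistent with the same rule.
Since the segment that changes follows the conditioning segment, the assimilation is progressive.

progressive manner assimilation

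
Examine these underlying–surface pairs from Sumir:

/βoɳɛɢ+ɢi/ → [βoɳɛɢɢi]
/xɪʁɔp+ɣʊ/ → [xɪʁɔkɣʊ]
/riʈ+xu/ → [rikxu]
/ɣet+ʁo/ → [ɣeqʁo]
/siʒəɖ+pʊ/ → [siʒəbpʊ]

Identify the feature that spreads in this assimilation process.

Comparing underlying and surface forms, /p/ → [k] is the alternation; the neighbouring /ɣ/ is constant.
The change bilabial → velar matches the place of the following /ɣ/, identifying this as place assimilation.
The other alternating forms pattern the same way: /ʈ/ → [k] before /x/ (retroflex → velar, matching velar); /t/ → [q] before /ʁ/ (alveolar → uvular, matching uvular); /ɖ/ → [b] before /p/ (retroflex → bilabial, matching bilabial) — only place changes, and always toward the following segment.
No alternation appears in [βoɳɛɢɢi]: there the adjacent consonants already agree in place (/ɢ/ and /ɢ/ are both uvular), so this form is consistent with the same rule.

place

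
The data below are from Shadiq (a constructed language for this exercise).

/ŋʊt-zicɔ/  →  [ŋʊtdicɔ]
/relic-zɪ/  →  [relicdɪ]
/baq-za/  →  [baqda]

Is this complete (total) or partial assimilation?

Underlying /z/ is realised as [d] next to /t/; /t/ itself does not change.
/z/ is a fricative while /t/ is a stop; the output [d] is a stop, matching the trigger — so the feature that spreads is manner.
Place and voice are unchanged, so the assimilation is partial, not total.
The same holds elsewhere in the data: /z/ → [d] after /c/ (fricative → stop, matching a stop); /z/ → [d] after /q/ (fricative → stop, matching a stop) — only manner changes, and always toward the preceding segment.

partial assimilation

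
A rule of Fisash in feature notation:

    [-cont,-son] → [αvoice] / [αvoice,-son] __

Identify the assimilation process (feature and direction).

The rule copies [voice] from the environment onto the target, so the assimilating feature is voicing.
The conditioning segment sits to the left of the focus bar, meaning the trigger precedes the segment that changes — progressive assimilation.

progressive voicing assimilation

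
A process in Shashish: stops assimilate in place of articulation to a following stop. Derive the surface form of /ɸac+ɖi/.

The rule targets /c/ (voiceless palatal stop), which sits before the trigger /ɖ/ (retroflex).
The voiceless retroflex stop is [ʈ], so /c/ → [ʈ].

[ɸaʈɖi]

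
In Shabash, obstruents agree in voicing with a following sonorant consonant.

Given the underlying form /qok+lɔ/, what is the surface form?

[qoglɔ]

/k/ is a voiceless velar stop. The following trigger /l/ is voiced, so /k/ must become voiced as well.
The voiced velar stop is [g], so /k/ → [g].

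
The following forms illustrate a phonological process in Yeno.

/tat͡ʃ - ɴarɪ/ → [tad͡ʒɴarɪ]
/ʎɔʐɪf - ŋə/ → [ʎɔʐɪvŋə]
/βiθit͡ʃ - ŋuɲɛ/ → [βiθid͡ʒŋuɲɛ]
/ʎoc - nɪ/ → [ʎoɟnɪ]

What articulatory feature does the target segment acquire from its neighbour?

The segment that alternates is /t͡ʃ/, which surfaces as [d͡ʒ] when adjacent to /ɴ/.
/t͡ʃ/ is voiceless while /ɴ/ is voiced; the output [d͡ʒ] is voiced, matching the trigger — so the feature that spreads is voicing.
The same holds elsewhere in the data: /f/ → [v] before /ŋ/ (voiceless → voiced, matching voiced); /t͡ʃ/ → [d͡ʒ] before /ŋ/ (voiceless → voiced, matching voiced); /c/ → [ɟ] before /n/ (voiceless → voiced, matching voiced) — only voicing changes, and always toward the following segment.

voicing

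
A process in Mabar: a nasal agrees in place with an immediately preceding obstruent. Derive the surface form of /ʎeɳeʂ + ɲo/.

The rule targets /ɲ/ (voiced palatal nasal), which sits after the trigger /ʂ/ (retroflex).
A voiced retroflex nasal is [ɳ], so the surface segment is [ɳ].

[ʎeɳeʂɳo]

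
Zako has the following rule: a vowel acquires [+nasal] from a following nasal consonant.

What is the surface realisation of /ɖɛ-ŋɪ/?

/ɛ/ sits next to the nasal /ŋ/ and is therefore nasalised to [ɛ̃].

[ɖɛ̃ŋɪ]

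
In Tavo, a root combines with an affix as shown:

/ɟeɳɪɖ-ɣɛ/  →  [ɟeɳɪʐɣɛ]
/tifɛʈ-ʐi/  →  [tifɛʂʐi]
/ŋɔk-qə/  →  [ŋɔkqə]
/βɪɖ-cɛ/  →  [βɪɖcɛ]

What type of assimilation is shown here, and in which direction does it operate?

Underlying /ɖ/ is realised as [ʐ] next to /ɣ/; /ɣ/ itself does not change.
The change stop → fricative matches the manner of the following /ɣ/, identifying this as manner assimilation.
Place and voice are unchanged, so the assimilation is partial, not total.
The same holds elsewhere in the data: /ʈ/ → [ʂ] before /ʐ/ (stop → fricative, matching a fricative) — only manner changes, and always toward the following segment.
Nothing changes in [ŋɔkqə], [βɪɖcɛ]: there the adjacent consonants already agree in manner (/k/ and /q/ are both stops; /ɖ/ and /c/ are both stops), so these forms are consistent with the same rule.
Since the segment that changes precedes the conditioning segment, the assimilation is regressive.

regressive manner assimilation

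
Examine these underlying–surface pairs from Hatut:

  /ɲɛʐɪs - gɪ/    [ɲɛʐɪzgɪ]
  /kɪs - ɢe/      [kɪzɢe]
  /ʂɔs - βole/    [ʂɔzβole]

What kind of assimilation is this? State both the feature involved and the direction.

regressive voicing assimilation

Underlying /s/ is realised as [z] next to /g/; /g/ itself does not change.
/s/ is voiceless while /g/ is voiced; the output [z] is voiced, matching the trigger — so the feature that spreads is voicing.
Place and manner are unchanged, so the assimilation is partial, not total.
The same holds elsewhere in the data: /s/ → [z] before /ɢ/ (voiceless → voiced, matching voiced); /s/ → [z] before /β/ (voiceless → voiced, matching voiced) — only voicing changes, and always toward the following segment.
Since the segment that changes precedes the conditioning segment, the assimilation is regressive.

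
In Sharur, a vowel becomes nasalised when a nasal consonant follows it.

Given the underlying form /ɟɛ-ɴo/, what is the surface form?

[ɟɛ̃ɴo]

The vowel /ɛ/ is adjacent to the following nasal /ɴ/, so it acquires [+nasal] and surfaces as [ɛ̃].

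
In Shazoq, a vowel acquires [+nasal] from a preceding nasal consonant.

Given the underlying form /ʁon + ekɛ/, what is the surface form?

The vowel /e/ is adjacent to the preceding nasal /n/, so it acquires [+nasal] and surfaces as [ẽ].

[ʁonẽkɛ]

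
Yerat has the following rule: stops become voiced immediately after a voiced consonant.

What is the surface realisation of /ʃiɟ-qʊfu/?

/q/ is a voiceless uvular stop. The preceding trigger /ɟ/ is voiced, so /q/ must become voiced as well.
The voiced uvular stop is [ɢ], so /q/ → [ɢ].

[ʃiɟɢʊfu]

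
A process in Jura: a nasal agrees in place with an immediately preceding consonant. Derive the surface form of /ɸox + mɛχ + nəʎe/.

/m/ is a voiced bilabial nasal. The preceding trigger /x/ is velar, so /m/ must become velar as well.
Changing only its place to velar gives [ŋ] — the voiced velar nasal.
The same rule applies at the second boundary: /n/ → [ɴ] next to /χ/.

[ɸoxŋɛχɴəʎe]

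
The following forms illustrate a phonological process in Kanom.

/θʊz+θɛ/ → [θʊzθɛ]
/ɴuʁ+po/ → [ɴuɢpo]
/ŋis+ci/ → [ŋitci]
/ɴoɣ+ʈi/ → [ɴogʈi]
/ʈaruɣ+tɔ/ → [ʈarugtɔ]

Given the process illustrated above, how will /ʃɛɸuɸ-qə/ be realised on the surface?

[ʃɛɸupqə]

The data show regressive manner assimilation: /ʁ/ → [ɢ] before /p/; /s/ → [t] before /c/; /ɣ/ → [g] before /ʈ/; /ɣ/ → [g] before /t/. In each pair only manner changes, matching the following consonant, while place and voice stay constant.
Nothing changes in [θʊzθɛ]: there the adjacent consonants already agree in manner (/z/ and /θ/ are both fricatives), so this form is consistent with the same rule.
/ɸ/ is a voiceless bilabial fricative. The following trigger /q/ is a stop, so /ɸ/ must become a stop as well.
Changing only its manner to stop gives [p] — the voiceless bilabial stop.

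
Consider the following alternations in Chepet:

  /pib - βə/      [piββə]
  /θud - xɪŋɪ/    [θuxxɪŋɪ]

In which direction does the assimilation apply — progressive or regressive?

The segment that alternates is /b/, which surfaces as [β] when adjacent to /β/.
The output [β] is identical to the trigger /β/ — every feature (place, manner, voicing) has been copied — so this is total assimilation.
The other form behaves the same way: /d/ → [x] before /x/ — in each case the output is a copy of the following consonant.
Since the segment that changes precedes the conditioning segment, the assimilation is regressive.

regressive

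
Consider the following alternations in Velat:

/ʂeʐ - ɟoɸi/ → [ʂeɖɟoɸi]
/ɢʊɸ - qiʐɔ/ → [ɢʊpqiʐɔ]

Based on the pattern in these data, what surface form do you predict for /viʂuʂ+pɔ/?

The data show regressive manner assimilation: /ʐ/ → [ɖ] before /ɟ/; /ɸ/ → [p] before /q/. In each pair only manner changes, matching the following consonant, while place and voice stay constant.
/ʂ/ is a voiceless retroflex fricative. The following trigger /p/ is a stop, so /ʂ/ must become a stop as well.
Changing only its manner to stop gives [ʈ] — the voiceless retroflex stop.

[viʂuʈpɔ]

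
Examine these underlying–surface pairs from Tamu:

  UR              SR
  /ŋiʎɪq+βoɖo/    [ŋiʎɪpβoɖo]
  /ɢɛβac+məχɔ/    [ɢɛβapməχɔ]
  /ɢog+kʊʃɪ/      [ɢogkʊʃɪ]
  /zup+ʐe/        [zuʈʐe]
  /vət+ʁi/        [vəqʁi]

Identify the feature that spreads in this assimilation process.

place

Comparing underlying and surface forms, /q/ → [p] is the alternation; the neighbouring /β/ is constant.
/q/ is uvular while /β/ is bilabial; the output [p] is bilabial, matching the trigger — so the feature that spreads is place.
The same holds elsewhere in the data: /c/ → [p] before /m/ (palatal → bilabial, matching bilabial); /p/ → [ʈ] before /ʐ/ (bilabial → retroflex, matching retroflex); /t/ → [q] before /ʁ/ (alveolar → uvular, matching uvular) — only place changes, and always toward the following segment.
Nothing changes in [ɢogkʊʃɪ]: there the adjacent consonants already agree in place (/g/ and /k/ are both velar), so this form is consistent with the same rule.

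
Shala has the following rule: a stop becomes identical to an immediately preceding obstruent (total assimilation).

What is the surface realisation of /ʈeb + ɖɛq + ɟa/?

[ʈebbɛqqa]

/ɖ/ is the segment targeted by the rule; it sits immediately after /b/, so it assimilates completely and surfaces as [b].
At the second juncture, /ɟ/ likewise becomes [q] adjacent to /q/.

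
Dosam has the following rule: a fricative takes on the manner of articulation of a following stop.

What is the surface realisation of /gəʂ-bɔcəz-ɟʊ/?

The rule targets /ʂ/ (voiceless retroflex fricative), which sits before the trigger /b/ (stop).
Changing only its manner to stop gives [ʈ] — the voiceless retroflex stop.
The same rule applies at the second boundary: /z/ → [d] next to /ɟ/.

[gəʈbɔcədɟʊ]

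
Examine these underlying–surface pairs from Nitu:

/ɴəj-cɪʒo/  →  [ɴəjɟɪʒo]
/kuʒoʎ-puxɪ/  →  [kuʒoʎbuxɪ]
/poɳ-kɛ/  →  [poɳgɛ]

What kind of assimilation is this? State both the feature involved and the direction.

progressive voicing assimilation

Comparing underlying and surface forms, /c/ → [ɟ] is the alternation; the neighbouring /j/ is constant.
/c/ is voiceless while /j/ is voiced; the output [ɟ] is voiced, matching the trigger — so the feature that spreads is voicing.
Place and manner are unchanged, so the assimilation is partial, not total.
The same holds elsewhere in the data: /p/ → [b] after /ʎ/ (voiceless → voiced, matching voiced); /k/ → [g] after /ɳ/ (voiceless → voiced, matching voiced) — only voicing changes, and always toward the preceding segment.
The trigger is the preceding segment, so the direction is progressive (perseverative).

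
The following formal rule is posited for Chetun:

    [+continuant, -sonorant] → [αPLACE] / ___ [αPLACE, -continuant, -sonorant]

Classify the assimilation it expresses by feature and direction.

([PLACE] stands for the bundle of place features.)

regressive place assimilation

The shared variable α links the value of the place features (abbreviated [PLACE]) on the target to the same value on the neighbouring segment, so place is the feature that assimilates.
The conditioning segment sits to the right of the focus bar, meaning the trigger follows the segment that changes — regressive assimilation.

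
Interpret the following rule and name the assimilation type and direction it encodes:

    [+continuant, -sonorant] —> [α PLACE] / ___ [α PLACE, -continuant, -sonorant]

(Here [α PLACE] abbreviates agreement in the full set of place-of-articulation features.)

regressive place assimilation

The rule copies the place features (abbreviated [PLACE]) from the environment onto the target, so the assimilating feature is place.
Since the environment is written after the underscore, the trigger follows the target; the direction is regressive.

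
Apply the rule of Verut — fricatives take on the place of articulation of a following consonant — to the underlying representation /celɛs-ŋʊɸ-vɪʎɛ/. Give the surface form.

The rule targets /s/ (voiceless alveolar fricative), which sits before the trigger /ŋ/ (velar).
The voiceless velar fricative is [x], so /s/ → [x].
The same rule applies at the second boundary: /ɸ/ → [f] next to /v/.

[celɛxŋʊfvɪʎɛ]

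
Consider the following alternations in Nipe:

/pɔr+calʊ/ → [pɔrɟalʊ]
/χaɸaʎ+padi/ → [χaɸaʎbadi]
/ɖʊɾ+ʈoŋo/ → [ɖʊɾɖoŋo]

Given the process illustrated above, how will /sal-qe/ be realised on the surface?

The data show progressive voicing assimilation: /c/ → [ɟ] after /r/; /p/ → [b] after /ʎ/; /ʈ/ → [ɖ] after /ɾ/. In each pair only voicing changes, matching the preceding consonant, while place and manner stay constant.
The rule targets /q/ (voiceless uvular stop), which sits after the trigger /l/ (voiced).
A voiced uvular stop is [ɢ], so the surface segment is [ɢ].

[salɢe]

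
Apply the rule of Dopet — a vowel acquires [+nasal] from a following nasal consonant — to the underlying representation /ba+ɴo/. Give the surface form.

/a/ sits next to the nasal /ɴ/ and is therefore nasalised to [ã].

[bãɴo]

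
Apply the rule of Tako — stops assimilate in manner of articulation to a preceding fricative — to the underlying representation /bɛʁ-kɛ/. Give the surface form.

/k/ is a voiceless velar stop. The preceding trigger /ʁ/ is a fricative, so /k/ must become a fricative as well.
A voiceless velar fricative is [x], so the surface segment is [x].

[bɛʁxɛ]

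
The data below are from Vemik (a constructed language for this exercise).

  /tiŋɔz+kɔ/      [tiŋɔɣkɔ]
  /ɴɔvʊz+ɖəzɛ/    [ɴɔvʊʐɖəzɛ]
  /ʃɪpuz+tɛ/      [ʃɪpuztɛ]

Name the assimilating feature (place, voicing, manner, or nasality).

place

Comparing underlying and surface forms, /z/ → [ɣ] is the alternation; the neighbouring /k/ is constant.
/z/ is alveolar while /k/ is velar; the output [ɣ] is velar, matching the trigger — so the feature that spreads is place.
Checking the remaining alternation: /z/ → [ʐ] before /ɖ/ (alveolar → retroflex, matching retroflex) — only place changes, and always toward the following segment.
Nothing changes in [ʃɪpuztɛ]: there the adjacent consonants already agree in place (/z/ and /t/ are both alveolar), so this form is consistent with the same rule.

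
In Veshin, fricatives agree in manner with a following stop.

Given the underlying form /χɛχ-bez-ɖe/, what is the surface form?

[χɛqbedɖe]

/χ/ is a voiceless uvular fricative. The following trigger /b/ is a stop, so /χ/ must become a stop as well.
Changing only its manner to stop gives [q] — the voiceless uvular stop.
At the second juncture, /z/ likewise becomes [d] adjacent to /ɖ/.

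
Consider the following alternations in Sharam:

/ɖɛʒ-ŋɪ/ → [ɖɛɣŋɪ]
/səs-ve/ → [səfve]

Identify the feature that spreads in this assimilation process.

place

Underlying /ʒ/ is realised as [ɣ] next to /ŋ/; /ŋ/ itself does not change.
/ʒ/ is postalveolar while /ŋ/ is velar; the output [ɣ] is velar, matching the trigger — so the feature that spreads is place.
The other alternating form patterns the same way: /s/ → [f] before /v/ (alveolar → labiodental, matching labiodental) — only place changes, and always toward the following segment.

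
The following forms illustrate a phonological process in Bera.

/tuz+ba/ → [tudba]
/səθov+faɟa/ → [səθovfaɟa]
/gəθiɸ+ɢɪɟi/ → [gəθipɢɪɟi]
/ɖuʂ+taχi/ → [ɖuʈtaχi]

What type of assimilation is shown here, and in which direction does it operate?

regressive manner assimilation

The segment that alternates is /z/, which surfaces as [d] when adjacent to /b/.
/z/ is a fricative while /b/ is a stop; the output [d] is a stop, matching the trigger — so the feature that spreads is manner.
Place and voice are unchanged, so the assimilation is partial, not total.
The same holds elsewhere in the data: /ɸ/ → [p] before /ɢ/ (fricative → stop, matching a stop); /ʂ/ → [ʈ] before /t/ (fricative → stop, matching a stop) — only manner changes, and always toward the following segment.
No alternation appears in [səθovfaɟa]: there the adjacent consonants already agree in manner (/v/ and /f/ are both fricatives), so this form is consistent with the same rule.
Since the segment that changes precedes the conditioning segment, the assimilation is regressive.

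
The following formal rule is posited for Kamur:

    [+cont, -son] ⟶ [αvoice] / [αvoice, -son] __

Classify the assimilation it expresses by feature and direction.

progressive voicing assimilation

The rule copies [voice] from the environment onto the target, so the assimilating feature is voicing.
The conditioning segment sits to the left of the focus bar, meaning the trigger precedes the segment that changes — progressive assimilation.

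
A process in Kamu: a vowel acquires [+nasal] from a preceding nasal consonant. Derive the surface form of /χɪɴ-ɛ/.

[χɪɴɛ̃]

The vowel /ɛ/ is adjacent to the preceding nasal /ɴ/, so it acquires [+nasal] and surfaces as [ɛ̃].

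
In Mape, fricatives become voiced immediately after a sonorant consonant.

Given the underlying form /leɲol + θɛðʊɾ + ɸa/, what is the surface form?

[leɲolðɛðʊɾβa]

The rule targets /θ/ (voiceless dental fricative), which sits after the trigger /l/ (voiced).
Changing only its voicing to voiced gives [ð] — the voiced dental fricative.
At the second juncture, /ɸ/ likewise becomes [β] adjacent to /ɾ/.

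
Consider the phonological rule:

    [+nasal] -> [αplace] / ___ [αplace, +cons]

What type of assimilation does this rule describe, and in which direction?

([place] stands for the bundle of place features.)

The rule copies the place features (abbreviated [place]) from the environment onto the target, so the assimilating feature is place.
Since the environment is written after the underscore, the trigger follows the target; the direction is regressive.

regressive place assimilation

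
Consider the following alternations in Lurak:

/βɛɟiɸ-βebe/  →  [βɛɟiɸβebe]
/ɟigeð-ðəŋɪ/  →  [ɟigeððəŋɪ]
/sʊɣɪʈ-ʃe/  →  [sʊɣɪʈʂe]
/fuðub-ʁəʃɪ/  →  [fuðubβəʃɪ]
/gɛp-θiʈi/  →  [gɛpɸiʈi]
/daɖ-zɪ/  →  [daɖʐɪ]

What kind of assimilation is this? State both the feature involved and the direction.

progressive place assimilation

The segment that alternates is /ʃ/, which surfaces as [ʂ] when adjacent to /ʈ/.
The change postalveolar → retroflex matches the place of the preceding /ʈ/, identifying this as place assimilation.
Manner and voice are unchanged, so the assimilation is partial, not total.
The same holds elsewhere in the data: /ʁ/ → [β] after /b/ (uvular → bilabial, matching bilabial); /θ/ → [ɸ] after /p/ (dental → bilabial, matching bilabial); /z/ → [ʐ] after /ɖ/ (alveolar → retroflex, matching retroflex) — only place changes, and always toward the preceding segment.
No alternation appears in [βɛɟiɸβebe], [ɟigeððəŋɪ]: there the adjacent consonants already agree in place (/β/ and /ɸ/ are both bilabial; /ð/ and /ð/ are both dental), so these forms are consistent with the same rule.
The trigger is the preceding segment, so the direction is progressive (perseverative).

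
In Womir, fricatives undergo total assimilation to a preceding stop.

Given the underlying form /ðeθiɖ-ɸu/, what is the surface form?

/ɸ/ is the segment targeted by the rule; it sits immediately after /ɖ/, so it assimilates completely and surfaces as [ɖ].

[ðeθiɖɖu]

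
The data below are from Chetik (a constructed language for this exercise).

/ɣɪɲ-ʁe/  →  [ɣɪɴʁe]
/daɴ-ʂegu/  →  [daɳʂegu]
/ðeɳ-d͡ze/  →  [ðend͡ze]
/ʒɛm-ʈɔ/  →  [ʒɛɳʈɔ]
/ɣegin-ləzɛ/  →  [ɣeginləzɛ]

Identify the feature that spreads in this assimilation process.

Comparing underlying and surface forms, /ɲ/ → [ɴ] is the alternation; the neighbouring /ʁ/ is constant.
/ɲ/ is palatal while /ʁ/ is uvular; the output [ɴ] is uvular, matching the trigger — so the feature that spreads is place.
The same holds elsewhere in the data: /ɴ/ → [ɳ] before /ʂ/ (uvular → retroflex, matching retroflex); /ɳ/ → [n] before /d͡z/ (retroflex → alveolar, matching alveolar); /m/ → [ɳ] before /ʈ/ (bilabial → retroflex, matching retroflex) — only place changes, and always toward the following segment.
Nothing changes in [ɣeginləzɛ]: there the adjacent consonants already agree in place (/n/ and /l/ are both alveolar), so this form is consistent with the same rule.

place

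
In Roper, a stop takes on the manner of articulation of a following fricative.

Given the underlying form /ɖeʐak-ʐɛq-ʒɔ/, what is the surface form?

[ɖeʐaxʐɛχʒɔ]

The rule targets /k/ (voiceless velar stop), which sits before the trigger /ʐ/ (fricative).
The voiceless velar fricative is [x], so /k/ → [x].
At the second juncture, /q/ likewise becomes [χ] adjacent to /ʒ/.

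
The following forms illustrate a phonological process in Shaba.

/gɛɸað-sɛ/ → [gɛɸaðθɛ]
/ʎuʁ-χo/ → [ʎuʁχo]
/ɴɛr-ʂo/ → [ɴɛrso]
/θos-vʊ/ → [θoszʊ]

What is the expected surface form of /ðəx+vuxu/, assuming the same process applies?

The data show progressive place assimilation: /s/ → [θ] after /ð/; /ʂ/ → [s] after /r/; /v/ → [z] after /s/. In each pair only place changes, matching the preceding consonant, while manner and voice stay constant.
Nothing changes in [ʎuʁχo]: there the adjacent consonants already agree in place (/χ/ and /ʁ/ are both uvular), so this form is consistent with the same rule.
The rule targets /v/ (voiced labiodental fricative), which sits after the trigger /x/ (velar).
Changing only its place to velar gives [ɣ] — the voiced velar fricative.

[ðəxɣuxu]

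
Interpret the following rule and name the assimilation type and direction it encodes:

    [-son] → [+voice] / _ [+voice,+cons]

The structural change is [+voice], and the conditioning segment [+voice,+cons] (a voiced consonant) is itself voiced, so the target comes to share the voicing of its neighbour — voicing assimilation.
The conditioning segment sits to the right of the focus bar, meaning the trigger follows the segment that changes — regressive assimilation.

regressive voicing assimilation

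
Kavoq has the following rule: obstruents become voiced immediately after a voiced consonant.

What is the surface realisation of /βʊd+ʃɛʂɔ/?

[βʊdʒɛʂɔ]

The rule targets /ʃ/ (voiceless postalveolar fricative), which sits after the trigger /d/ (voiced).
The voiced postalveolar fricative is [ʒ], so /ʃ/ → [ʒ].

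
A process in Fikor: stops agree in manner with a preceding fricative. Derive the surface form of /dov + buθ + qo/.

[dovβuθχo]

The rule targets /b/ (voiced bilabial stop), which sits after the trigger /v/ (fricative).
The voiced bilabial fricative is [β], so /b/ → [β].
The same rule applies at the second boundary: /q/ → [χ] next to /θ/.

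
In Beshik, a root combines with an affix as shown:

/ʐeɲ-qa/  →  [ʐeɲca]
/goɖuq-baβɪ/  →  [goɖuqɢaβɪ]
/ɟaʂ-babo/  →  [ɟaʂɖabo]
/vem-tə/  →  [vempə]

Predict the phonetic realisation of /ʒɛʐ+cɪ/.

[ʒɛʐʈɪ]

The data show progressive place assimilation: /q/ → [c] after /ɲ/; /b/ → [ɢ] after /q/; /b/ → [ɖ] after /ʂ/; /t/ → [p] after /m/. In each pair only place changes, matching the preceding consonant, while manner and voice stay constant.
/c/ is a voiceless palatal stop. The preceding trigger /ʐ/ is retroflex, so /c/ must become retroflex as well.
A voiceless retroflex stop is [ʈ], so the surface segment is [ʈ].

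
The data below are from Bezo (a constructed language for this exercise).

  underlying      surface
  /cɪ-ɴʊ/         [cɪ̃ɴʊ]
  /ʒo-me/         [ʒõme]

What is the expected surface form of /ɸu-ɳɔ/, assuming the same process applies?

[ɸũɳɔ]

The data show regressive nasality assimilation (vowel nasalisation): /ɪ/ → [ɪ̃] before /ɴ/; /o/ → [õ] before /m/ — a vowel is nasalised by an immediately following nasal consonant.
The vowel /u/ is adjacent to the following nasal /ɳ/, so it acquires [+nasal] and surfaces as [ũ].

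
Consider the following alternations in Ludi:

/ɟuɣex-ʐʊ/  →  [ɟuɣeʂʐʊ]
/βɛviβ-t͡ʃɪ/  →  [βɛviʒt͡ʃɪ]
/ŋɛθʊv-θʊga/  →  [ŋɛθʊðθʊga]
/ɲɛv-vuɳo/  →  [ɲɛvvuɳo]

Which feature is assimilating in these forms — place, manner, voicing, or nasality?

Comparing underlying and surface forms, /x/ → [ʂ] is the alternation; the neighbouring /ʐ/ is constant.
The change velar → retroflex matches the place of the following /ʐ/, identifying this as place assimilation.
Checking the remaining alternations: /β/ → [ʒ] before /t͡ʃ/ (bilabial → postalveolar, matching postalveolar); /v/ → [ð] before /θ/ (labiodental → dental, matching dental) — only place changes, and always toward the following segment.
No alternation appears in [ɲɛvvuɳo]: there the adjacent consonants already agree in place (/v/ and /v/ are both labiodental), so this form is consistent with the same rule.

place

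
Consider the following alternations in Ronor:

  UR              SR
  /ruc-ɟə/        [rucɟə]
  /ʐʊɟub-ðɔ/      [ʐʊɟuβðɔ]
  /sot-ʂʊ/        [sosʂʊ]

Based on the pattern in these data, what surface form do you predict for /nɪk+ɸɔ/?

[nɪxɸɔ]

The data show regressive manner assimilation: /b/ → [β] before /ð/; /t/ → [s] before /ʂ/. In each pair only manner changes, matching the following consonant, while place and voice stay constant.
No alternation appears in [rucɟə]: there the adjacent consonants already agree in manner (/c/ and /ɟ/ are both stops), so this form is consistent with the same rule.
The rule targets /k/ (voiceless velar stop), which sits before the trigger /ɸ/ (fricative).
Changing only its manner to fricative gives [x] — the voiceless velar fricative.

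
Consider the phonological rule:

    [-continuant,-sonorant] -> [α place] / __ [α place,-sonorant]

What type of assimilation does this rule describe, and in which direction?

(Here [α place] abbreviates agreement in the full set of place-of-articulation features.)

regressive place assimilation

The rule copies the place features (abbreviated [place]) from the environment onto the target, so the assimilating feature is place.
Since the environment is written after the underscore, the trigger follows the target; the direction is regressive.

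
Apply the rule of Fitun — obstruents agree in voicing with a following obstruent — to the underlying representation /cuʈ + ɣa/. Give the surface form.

The rule targets /ʈ/ (voiceless retroflex stop), which sits before the trigger /ɣ/ (voiced).
The voiced retroflex stop is [ɖ], so /ʈ/ → [ɖ].

[cuɖɣa]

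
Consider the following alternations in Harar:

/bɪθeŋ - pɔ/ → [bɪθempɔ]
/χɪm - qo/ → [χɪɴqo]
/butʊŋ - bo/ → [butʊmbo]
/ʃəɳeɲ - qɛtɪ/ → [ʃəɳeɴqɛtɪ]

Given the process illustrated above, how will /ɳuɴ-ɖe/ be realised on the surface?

[ɳuɳɖe]

The data show regressive place assimilation: /ŋ/ → [m] before /p/; /m/ → [ɴ] before /q/; /ŋ/ → [m] before /b/; /ɲ/ → [ɴ] before /q/. In each pair only place changes, matching the following consonant, while manner and voice stay constant.
The rule targets /ɴ/ (voiced uvular nasal), which sits before the trigger /ɖ/ (retroflex).
A voiced retroflex nasal is [ɳ], so the surface segment is [ɳ].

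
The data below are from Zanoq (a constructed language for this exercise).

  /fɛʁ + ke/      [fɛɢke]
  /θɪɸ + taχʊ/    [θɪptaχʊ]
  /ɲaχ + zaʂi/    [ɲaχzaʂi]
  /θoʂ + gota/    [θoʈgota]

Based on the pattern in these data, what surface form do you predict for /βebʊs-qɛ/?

[βebʊtqɛ]

The data show regressive manner assimilation: /ʁ/ → [ɢ] before /k/; /ɸ/ → [p] before /t/; /ʂ/ → [ʈ] before /g/. In each pair only manner changes, matching the following consonant, while place and voice stay constant.
No alternation appears in [ɲaχzaʂi]: there the adjacent consonants already agree in manner (/χ/ and /z/ are both fricatives), so this form is consistent with the same rule.
The rule targets /s/ (voiceless alveolar fricative), which sits before the trigger /q/ (stop).
A voiceless alveolar stop is [t], so the surface segment is [t].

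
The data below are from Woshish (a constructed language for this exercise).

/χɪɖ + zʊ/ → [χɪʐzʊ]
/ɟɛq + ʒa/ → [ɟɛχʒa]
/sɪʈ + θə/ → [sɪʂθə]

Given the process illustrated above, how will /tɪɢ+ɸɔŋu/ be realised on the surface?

The data show regressive manner assimilation: /ɖ/ → [ʐ] before /z/; /q/ → [χ] before /ʒ/; /ʈ/ → [ʂ] before /θ/. In each pair only manner changes, matching the following consonant, while place and voice stay constant.
/ɢ/ is a voiced uvular stop. The following trigger /ɸ/ is a fricative, so /ɢ/ must become a fricative as well.
A voiced uvular fricative is [ʁ], so the surface segment is [ʁ].

[tɪʁɸɔŋu]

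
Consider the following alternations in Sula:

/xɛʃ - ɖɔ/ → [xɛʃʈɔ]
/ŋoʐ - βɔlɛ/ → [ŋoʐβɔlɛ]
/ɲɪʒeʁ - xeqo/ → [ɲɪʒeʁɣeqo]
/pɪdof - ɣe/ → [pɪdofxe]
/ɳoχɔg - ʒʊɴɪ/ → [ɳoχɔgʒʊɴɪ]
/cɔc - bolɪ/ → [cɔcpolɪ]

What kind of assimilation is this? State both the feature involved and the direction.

Underlying /ɖ/ is realised as [ʈ] next to /ʃ/; /ʃ/ itself does not change.
/ɖ/ is voiced while /ʃ/ is voiceless; the output [ʈ] is voiceless, matching the trigger — so the feature that spreads is voicing.
Place and manner are unchanged, so the assimilation is partial, not total.
The other alternating forms pattern the same way: /x/ → [ɣ] after /ʁ/ (voiceless → voiced, matching voiced); /ɣ/ → [x] after /f/ (voiced → voiceless, matching voiceless); /b/ → [p] after /c/ (voiced → voiceless, matching voiceless) — only voicing changes, and always toward the preceding segment.
Nothing changes in [ŋoʐβɔlɛ], [ɳoχɔgʒʊɴɪ]: there the adjacent consonants already agree in voicing (/β/ and /ʐ/ are both voiced; /ʒ/ and /g/ are both voiced), so these forms are consistent with the same rule.
Since the segment that changes follows the conditioning segment, the assimilation is progressive.

progressive voicing assimilation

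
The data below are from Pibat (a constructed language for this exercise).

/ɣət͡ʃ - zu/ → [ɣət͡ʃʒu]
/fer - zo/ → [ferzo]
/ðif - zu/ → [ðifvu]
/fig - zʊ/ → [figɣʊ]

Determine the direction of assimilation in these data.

Underlying /z/ is realised as [ʒ] next to /t͡ʃ/; /t͡ʃ/ itself does not change.
/z/ is alveolar while /t͡ʃ/ is postalveolar; the output [ʒ] is postalveolar, matching the trigger — so the feature that spreads is place.
The same holds elsewhere in the data: /z/ → [v] after /f/ (alveolar → labiodental, matching labiodental); /z/ → [ɣ] after /g/ (alveolar → velar, matching velar) — only place changes, and always toward the preceding segment.
No alternation appears in [ferzo]: there the adjacent consonants already agree in place (/z/ and /r/ are both alveolar), so this form is consistent with the same rule.
The trigger is the preceding segment, so the direction is progressive (perseverative).

progressive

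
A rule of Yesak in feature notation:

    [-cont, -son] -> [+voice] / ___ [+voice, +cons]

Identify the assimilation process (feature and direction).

The target ([-cont, -son], stops) acquires [+voice] next to a voiced consonant ([+voice, +cons]) — it takes on the voicing of its neighbour, so the feature that spreads is voicing.
The conditioning segment sits to the right of the focus bar, meaning the trigger follows the segment that changes — regressive assimilation.

regressive voicing assimilation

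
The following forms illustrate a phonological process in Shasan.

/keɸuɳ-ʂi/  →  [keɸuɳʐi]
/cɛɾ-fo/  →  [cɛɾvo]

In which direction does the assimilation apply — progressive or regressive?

progressive

Underlying /ʂ/ is realised as [ʐ] next to /ɳ/; /ɳ/ itself does not change.
The change voiceless → voiced matches the voicing of the preceding /ɳ/, identifying this as voicing assimilation.
Checking the remaining alternation: /f/ → [v] after /ɾ/ (voiceless → voiced, matching voiced) — only voicing changes, and always toward the preceding segment.
Since the segment that changes follows the conditioning segment, the assimilation is progressive.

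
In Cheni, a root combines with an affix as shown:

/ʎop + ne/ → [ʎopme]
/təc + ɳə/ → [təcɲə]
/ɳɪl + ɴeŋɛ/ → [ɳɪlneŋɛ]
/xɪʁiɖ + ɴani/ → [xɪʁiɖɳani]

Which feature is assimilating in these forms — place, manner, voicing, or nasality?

place

Comparing underlying and surface forms, /n/ → [m] is the alternation; the neighbouring /p/ is constant.
The change alveolar → bilabial matches the place of the preceding /p/, identifying this as place assimilation.
The other alternating forms pattern the same way: /ɳ/ → [ɲ] after /c/ (retroflex → palatal, matching palatal); /ɴ/ → [n] after /l/ (uvular → alveolar, matching alveolar); /ɴ/ → [ɳ] after /ɖ/ (uvular → retroflex, matching retroflex) — only place changes, and always toward the preceding segment.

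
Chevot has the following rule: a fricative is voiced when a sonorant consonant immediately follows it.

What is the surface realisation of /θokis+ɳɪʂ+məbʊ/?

/s/ is a voiceless alveolar fricative. The following trigger /ɳ/ is voiced, so /s/ must become voiced as well.
A voiced alveolar fricative is [z], so the surface segment is [z].
At the second juncture, /ʂ/ likewise becomes [ʐ] adjacent to /m/.

[θokizɳɪʐməbʊ]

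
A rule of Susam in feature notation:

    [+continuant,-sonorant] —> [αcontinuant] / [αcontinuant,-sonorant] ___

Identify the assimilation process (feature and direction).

progressive manner assimilation

The shared variable α links the value of [continuant] on the target to that of the neighbouring obstruent. [continuant] distinguishes stops from fricatives — a manner-of-articulation feature — so this is manner assimilation.
The conditioning segment sits to the left of the focus bar, meaning the trigger precedes the segment that changes — progressive assimilation.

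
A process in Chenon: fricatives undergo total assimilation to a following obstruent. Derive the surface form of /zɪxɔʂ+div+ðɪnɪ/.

/ʂ/ is the segment targeted by the rule; it sits immediately before /d/, so it assimilates completely and surfaces as [d].
At the second juncture, /v/ likewise becomes [ð] adjacent to /ð/.

[zɪxɔddiððɪnɪ]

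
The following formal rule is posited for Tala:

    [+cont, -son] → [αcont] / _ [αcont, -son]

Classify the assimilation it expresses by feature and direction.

The rule copies [cont] (continuancy) from the environment onto the target fricatives; since [±cont] encodes the stop/fricative manner contrast, the assimilating dimension is manner.
Since the environment is written after the underscore, the trigger follows the target; the direction is regressive.

regressive manner assimilation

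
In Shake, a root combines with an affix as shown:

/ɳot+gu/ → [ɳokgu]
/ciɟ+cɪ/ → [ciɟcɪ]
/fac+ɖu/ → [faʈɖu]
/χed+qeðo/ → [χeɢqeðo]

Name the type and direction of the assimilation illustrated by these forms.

Underlying /t/ is realised as [k] next to /g/; /g/ itself does not change.
/t/ is alveolar while /g/ is velar; the output [k] is velar, matching the trigger — so the feature that spreads is place.
Manner and voice are unchanged, so the assimilation is partial, not total.
Checking the remaining alternations: /c/ → [ʈ] before /ɖ/ (palatal → retroflex, matching retroflex); /d/ → [ɢ] before /q/ (alveolar → uvular, matching uvular) — only place changes, and always toward the following segment.
Nothing changes in [ciɟcɪ]: there the adjacent consonants already agree in place (/ɟ/ and /c/ are both palatal), so this form is consistent with the same rule.
The trigger is the following segment, so the direction is regressive (anticipatory).

regressive place assimilation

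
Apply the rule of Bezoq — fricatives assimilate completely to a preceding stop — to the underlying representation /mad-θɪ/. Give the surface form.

[maddɪ]

/θ/ is the segment targeted by the rule; it sits immediately after /d/, so it assimilates completely and surfaces as [d].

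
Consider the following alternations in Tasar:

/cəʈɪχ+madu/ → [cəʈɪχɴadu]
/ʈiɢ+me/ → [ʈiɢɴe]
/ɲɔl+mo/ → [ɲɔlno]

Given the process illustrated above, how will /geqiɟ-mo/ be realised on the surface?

The data show progressive place assimilation: /m/ → [ɴ] after /χ/; /m/ → [ɴ] after /ɢ/; /m/ → [n] after /l/. In each pair only place changes, matching the preceding consonant, while manner and voice stay constant.
/m/ is a voiced bilabial nasal. The preceding trigger /ɟ/ is palatal, so /m/ must become palatal as well.
The voiced palatal nasal is [ɲ], so /m/ → [ɲ].

[geqiɟɲo]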